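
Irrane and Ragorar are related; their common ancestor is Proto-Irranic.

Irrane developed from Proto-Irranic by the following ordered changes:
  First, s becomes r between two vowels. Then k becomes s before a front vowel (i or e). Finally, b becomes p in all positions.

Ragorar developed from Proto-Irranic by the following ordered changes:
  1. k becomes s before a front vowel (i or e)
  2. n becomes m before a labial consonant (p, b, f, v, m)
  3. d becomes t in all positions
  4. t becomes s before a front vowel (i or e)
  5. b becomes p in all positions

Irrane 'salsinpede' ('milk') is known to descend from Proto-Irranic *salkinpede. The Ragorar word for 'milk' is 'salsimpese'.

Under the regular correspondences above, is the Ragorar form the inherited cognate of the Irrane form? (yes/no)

yes

Derive the expected Ragorar reflex of *salkinpede:
Ragorar: *salkinpede > salsinpede > salsimpede > salsimpete > salsimpese  (by palatalisation, nasal place assimilation, unconditioned shift, palatalisation)
Ragorar 'salsimpese' matches the regular reflex exactly, so the pair is cognate.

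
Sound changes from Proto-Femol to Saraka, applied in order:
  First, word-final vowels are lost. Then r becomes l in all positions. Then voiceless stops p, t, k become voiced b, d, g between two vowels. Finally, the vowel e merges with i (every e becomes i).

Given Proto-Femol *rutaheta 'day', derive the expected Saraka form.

Saraka: *rutaheta > rutahet > lutahet > ludahet > ludahit  (by apocope, unconditioned shift, intervocalic voicing, vowel merger)

ludahit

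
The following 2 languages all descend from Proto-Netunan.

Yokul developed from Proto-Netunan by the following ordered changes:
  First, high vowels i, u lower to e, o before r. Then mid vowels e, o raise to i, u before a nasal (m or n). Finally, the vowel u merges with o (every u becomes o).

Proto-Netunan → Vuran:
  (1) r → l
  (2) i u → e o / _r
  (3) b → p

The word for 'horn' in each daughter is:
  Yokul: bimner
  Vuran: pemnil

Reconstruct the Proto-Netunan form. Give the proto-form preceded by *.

*bemnir

Position 6: Yokul has r, Vuran has l. Yokul preserves r here (none of its changes turn any other segment into r), so the proto-segment is *r.
Position 1: Yokul has b, Vuran has p. Yokul preserves b here (none of its changes turn any other segment into b), so the proto-segment is *b.
Continuing position by position gives *bemnir; check it forward:
Yokul: *bemnir
  bemnir → bemner   [pre-rhotic lowering]
  bemner → bimner   [pre-nasal raising]
  bimner (rule 3 does not apply)
  giving Yokul bimner.
Vuran: start from *bemnir.
  rule 1 (unconditioned shift): bemnir → bemnil
  rule 2: no change — bemnil
  rule 3 (unconditioned shift): bemnil → pemnil
  ⇒ Vuran pemnil
No other proto-form is consistent with every reflex, so the reconstruction is *bemnir.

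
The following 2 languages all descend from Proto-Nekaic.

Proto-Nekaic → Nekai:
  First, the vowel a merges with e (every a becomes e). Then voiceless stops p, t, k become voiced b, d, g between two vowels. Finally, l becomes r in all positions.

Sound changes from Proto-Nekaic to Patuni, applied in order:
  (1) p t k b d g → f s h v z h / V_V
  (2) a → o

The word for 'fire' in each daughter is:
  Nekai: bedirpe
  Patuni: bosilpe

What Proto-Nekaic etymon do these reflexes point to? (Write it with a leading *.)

Position 5: Nekai has r, Patuni has l. Patuni preserves l here (none of its changes turn any other segment into l), so the proto-segment is *l.
Position 2: Nekai has e, Patuni has o. Taking the neighbouring segments as reconstructed: Nekai e could go back to *a or *e; Patuni o could go back to *a or *o — the one source consistent with every daughter is *a.
Verify the candidate proto-form against each daughter:
Nekai: *batilpe > betilpe > bedilpe > bedirpe  (by vowel merger, intervocalic voicing, unconditioned shift)
Patuni: start from *batilpe.
  rule 1 (intervocalic lenition): batilpe → basilpe
  rule 2 (vowel merger): basilpe → bosilpe
  ⇒ Patuni bosilpe
No other proto-form is consistent with every reflex, so the reconstruction is *batilpe.

*batilpe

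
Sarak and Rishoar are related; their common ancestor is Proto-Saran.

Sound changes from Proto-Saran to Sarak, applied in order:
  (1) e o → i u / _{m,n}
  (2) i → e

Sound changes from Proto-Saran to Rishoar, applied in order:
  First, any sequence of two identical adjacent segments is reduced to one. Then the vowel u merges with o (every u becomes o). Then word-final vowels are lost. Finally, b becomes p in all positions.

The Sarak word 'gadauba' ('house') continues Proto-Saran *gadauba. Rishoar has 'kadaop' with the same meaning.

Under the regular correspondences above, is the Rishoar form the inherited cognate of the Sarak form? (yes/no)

Derive the expected Rishoar reflex of *gadauba:
Rishoar: *gadauba
  gadauba (rule 1 does not apply)
  gadauba → gadaoba   [vowel merger]
  gadaoba → gadaob   [apocope]
  gadaob → gadaop   [unconditioned shift]
  giving Rishoar gadaop.
The regular Rishoar reflex would be 'gadaop', but the attested form is 'kadaop'. The correspondence is irregular, so they are not cognates (the Rishoar form has a different source).

no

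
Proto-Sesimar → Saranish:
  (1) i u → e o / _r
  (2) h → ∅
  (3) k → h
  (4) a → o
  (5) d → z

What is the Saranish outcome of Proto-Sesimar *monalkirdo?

Saranish: *monalkirdo
  monalkirdo → monalkerdo   [pre-rhotic lowering]
  monalkerdo (rule 2 does not apply)
  monalkerdo → monalherdo   [unconditioned shift]
  monalherdo → monolherdo   [vowel merger]
  monolherdo → monolherzo   [unconditioned shift]
  giving Saranish monolherzo.

monolherzo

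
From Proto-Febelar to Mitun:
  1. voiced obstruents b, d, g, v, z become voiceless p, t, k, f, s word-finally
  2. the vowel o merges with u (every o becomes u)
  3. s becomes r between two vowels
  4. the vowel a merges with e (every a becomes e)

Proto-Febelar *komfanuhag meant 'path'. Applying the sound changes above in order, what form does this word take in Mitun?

Mitun: *komfanuhag > komfanuhak > kumfanuhak > kumfenuhek  (by final devoicing, vowel merger, vowel merger)

kumfenuhek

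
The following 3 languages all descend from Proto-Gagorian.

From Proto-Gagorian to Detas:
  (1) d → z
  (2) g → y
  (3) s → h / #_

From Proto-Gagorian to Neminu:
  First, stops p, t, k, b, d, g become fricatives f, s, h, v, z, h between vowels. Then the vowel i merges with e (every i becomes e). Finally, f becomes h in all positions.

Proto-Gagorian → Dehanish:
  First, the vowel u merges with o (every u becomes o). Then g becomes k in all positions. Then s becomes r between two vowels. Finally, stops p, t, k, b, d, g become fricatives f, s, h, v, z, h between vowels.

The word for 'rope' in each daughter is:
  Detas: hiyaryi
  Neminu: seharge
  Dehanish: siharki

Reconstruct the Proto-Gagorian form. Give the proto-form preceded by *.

Position 2: Detas has i, Neminu has e, Dehanish has i. Detas preserves i here (none of its changes turn any other segment into i), so the proto-segment is *i.
Position 6: Detas has y, Neminu has g, Dehanish has k. Neminu preserves g here (none of its changes turn any other segment into g), so the proto-segment is *g.
Position 7: Detas has i, Neminu has e, Dehanish has i. Detas preserves i here (none of its changes turn any other segment into i), so the proto-segment is *i.
This points to *sigargi. Verify forward in each daughter:
Detas: *sigargi > siyaryi > hiyaryi  (by unconditioned shift, debuccalisation)
Neminu: *sigargi > sihargi > seharge  (by intervocalic lenition, vowel merger)
Dehanish: *sigargi
  sigargi (rule 1 does not apply)
  sigargi → sikarki   [unconditioned shift]
  sikarki (rule 3 does not apply)
  sikarki → siharki   [intervocalic lenition]
  giving Dehanish siharki.
Only *sigargi yields all of Detas hiyaryi, Neminu seharge, Dehanish siharki.

*sigargi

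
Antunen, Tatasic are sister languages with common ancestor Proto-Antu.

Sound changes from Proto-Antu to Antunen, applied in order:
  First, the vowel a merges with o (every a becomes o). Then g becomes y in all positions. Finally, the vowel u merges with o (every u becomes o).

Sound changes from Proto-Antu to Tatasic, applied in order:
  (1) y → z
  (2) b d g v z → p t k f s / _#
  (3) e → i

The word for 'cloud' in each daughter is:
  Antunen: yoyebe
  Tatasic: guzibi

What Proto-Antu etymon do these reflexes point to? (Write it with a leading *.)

Position 6: Antunen has e, Tatasic has i. Antunen preserves e here (none of its changes turn any other segment into e), so the proto-segment is *e.
Position 2: Antunen has o, Tatasic has u. Tatasic preserves u here (none of its changes turn any other segment into u), so the proto-segment is *u.
This points to *guyebe. Verify forward in each daughter:
Antunen: start from *guyebe.
  rule 1: no change — guyebe
  rule 2 (unconditioned shift): guyebe → yuyebe
  rule 3 (vowel merger): yuyebe → yoyebe
  ⇒ Antunen yoyebe
Tatasic: *guyebe > guzebe > guzibi  (by unconditioned shift, vowel merger)
No other proto-form is consistent with every reflex, so the reconstruction is *guyebe.

*guyebe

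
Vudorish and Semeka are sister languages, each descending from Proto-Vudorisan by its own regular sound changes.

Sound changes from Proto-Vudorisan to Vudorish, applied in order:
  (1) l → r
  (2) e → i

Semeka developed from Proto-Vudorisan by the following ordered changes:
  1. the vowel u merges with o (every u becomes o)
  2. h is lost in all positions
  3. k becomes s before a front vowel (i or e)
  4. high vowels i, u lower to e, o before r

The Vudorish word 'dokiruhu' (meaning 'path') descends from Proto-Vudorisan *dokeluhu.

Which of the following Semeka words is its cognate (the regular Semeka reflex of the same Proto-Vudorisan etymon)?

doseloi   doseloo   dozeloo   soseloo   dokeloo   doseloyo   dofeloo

Semeka: *dokeluhu
  dokeluhu → dokeloho   [vowel merger]
  dokeloho → dokeloo   [h-loss]
  dokeloo → doseloo   [palatalisation]
  doseloo (rule 4 does not apply)
  giving Semeka doseloo.

doseloo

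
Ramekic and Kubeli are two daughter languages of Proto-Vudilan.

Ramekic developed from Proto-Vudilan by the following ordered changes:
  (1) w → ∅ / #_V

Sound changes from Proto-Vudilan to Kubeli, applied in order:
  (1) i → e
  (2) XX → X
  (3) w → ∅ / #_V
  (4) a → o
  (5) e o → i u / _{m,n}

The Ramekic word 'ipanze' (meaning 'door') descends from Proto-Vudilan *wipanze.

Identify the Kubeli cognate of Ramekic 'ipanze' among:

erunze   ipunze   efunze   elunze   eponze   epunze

Kubeli: *wipanze
  wipanze → wepanze   [vowel merger]
  wepanze (rule 2 does not apply)
  wepanze → epanze   [glide loss]
  epanze → eponze   [vowel merger]
  eponze → epunze   [pre-nasal raising]
  giving Kubeli epunze.
Only 'epunze' matches the regular Kubeli development of *wipanze.

epunze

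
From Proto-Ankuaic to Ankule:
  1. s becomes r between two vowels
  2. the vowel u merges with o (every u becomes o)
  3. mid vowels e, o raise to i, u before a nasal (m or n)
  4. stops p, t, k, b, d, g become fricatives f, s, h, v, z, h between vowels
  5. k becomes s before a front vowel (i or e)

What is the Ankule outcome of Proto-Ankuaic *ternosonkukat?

Ankule: *ternosonkukat
  ternosonkukat → ternoronkukat   [rhotacism]
  ternoronkukat → ternoronkokat   [vowel merger]
  ternoronkokat → ternorunkokat   [pre-nasal raising]
  ternorunkokat → ternorunkohat   [intervocalic lenition]
  ternorunkohat (rule 5 does not apply)
  giving Ankule ternorunkohat.

ternorunkohat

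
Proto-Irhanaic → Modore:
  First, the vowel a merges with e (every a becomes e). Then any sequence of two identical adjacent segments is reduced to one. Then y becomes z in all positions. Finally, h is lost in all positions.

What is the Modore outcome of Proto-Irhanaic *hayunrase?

ezunrese

Modore: start from *hayunrase.
  rule 1 (vowel merger): hayunrase → heyunrese
  rule 2: no change — heyunrese
  rule 3 (unconditioned shift): heyunrese → hezunrese
  rule 4 (h-loss): hezunrese → ezunrese
  ⇒ Modore ezunrese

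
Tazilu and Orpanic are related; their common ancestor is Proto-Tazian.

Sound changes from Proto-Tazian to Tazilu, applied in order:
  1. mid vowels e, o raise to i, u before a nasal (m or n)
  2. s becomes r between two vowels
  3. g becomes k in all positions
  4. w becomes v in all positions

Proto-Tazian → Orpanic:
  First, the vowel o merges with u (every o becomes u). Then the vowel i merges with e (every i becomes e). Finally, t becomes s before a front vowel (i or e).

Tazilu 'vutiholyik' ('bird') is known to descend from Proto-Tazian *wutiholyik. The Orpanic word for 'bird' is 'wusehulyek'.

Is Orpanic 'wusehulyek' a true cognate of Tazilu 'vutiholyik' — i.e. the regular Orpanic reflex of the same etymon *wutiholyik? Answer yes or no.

Derive the expected Orpanic reflex of *wutiholyik:
Orpanic: *wutiholyik > wutihulyik > wutehulyek > wusehulyek  (by vowel merger, vowel merger, palatalisation)
Orpanic 'wusehulyek' matches the regular reflex exactly, so the pair is cognate.

yes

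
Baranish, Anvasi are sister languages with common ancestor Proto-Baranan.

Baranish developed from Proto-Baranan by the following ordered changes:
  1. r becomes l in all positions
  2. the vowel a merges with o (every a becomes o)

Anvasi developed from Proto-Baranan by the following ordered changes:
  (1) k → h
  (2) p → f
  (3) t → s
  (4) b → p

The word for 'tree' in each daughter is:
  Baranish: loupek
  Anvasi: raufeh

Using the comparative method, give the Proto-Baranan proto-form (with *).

*raupek

Position 2: Baranish has o, Anvasi has a. Anvasi preserves a here (none of its changes turn any other segment into a), so the proto-segment is *a.
Position 1: Baranish has l, Anvasi has r. Anvasi preserves r here (none of its changes turn any other segment into r), so the proto-segment is *r.
Position 6: Baranish has k, Anvasi has h. Baranish preserves k here (none of its changes turn any other segment into k), so the proto-segment is *k.
Verify the candidate proto-form against each daughter:
Baranish: *raupek > laupek > loupek  (by unconditioned shift, vowel merger)
Anvasi: *raupek > raupeh > raufeh  (by unconditioned shift, unconditioned shift)
Only *raupek yields all of Baranish loupek, Anvasi raufeh.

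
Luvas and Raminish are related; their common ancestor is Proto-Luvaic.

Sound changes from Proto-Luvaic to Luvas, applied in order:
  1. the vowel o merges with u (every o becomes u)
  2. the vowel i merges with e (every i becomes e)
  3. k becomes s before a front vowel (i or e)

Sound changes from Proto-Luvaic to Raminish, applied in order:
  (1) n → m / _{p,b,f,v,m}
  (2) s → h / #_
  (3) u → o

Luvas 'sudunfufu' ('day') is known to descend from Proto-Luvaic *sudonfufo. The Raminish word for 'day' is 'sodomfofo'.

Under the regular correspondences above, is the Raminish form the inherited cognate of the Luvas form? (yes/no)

no

Derive the expected Raminish reflex of *sudonfufo:
Raminish: start from *sudonfufo.
  rule 1 (nasal place assimilation): sudonfufo → sudomfufo
  rule 2 (debuccalisation): sudomfufo → hudomfufo
  rule 3 (vowel merger): hudomfufo → hodomfofo
  ⇒ Raminish hodomfofo
The regular Raminish reflex would be 'hodomfofo', but the attested form is 'sodomfofo'. The correspondence is irregular, so they are not cognates (the Raminish form has a different source).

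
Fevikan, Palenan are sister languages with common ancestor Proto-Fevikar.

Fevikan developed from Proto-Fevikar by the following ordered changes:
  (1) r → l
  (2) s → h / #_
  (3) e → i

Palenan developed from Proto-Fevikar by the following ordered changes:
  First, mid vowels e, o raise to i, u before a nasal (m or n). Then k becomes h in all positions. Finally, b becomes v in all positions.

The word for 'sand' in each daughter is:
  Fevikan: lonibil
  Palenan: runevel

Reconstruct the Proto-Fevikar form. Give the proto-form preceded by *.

Position 4: Fevikan has i, Palenan has e. Palenan preserves e here (none of its changes turn any other segment into e), so the proto-segment is *e.
Position 6: Fevikan has i, Palenan has e. Palenan preserves e here (none of its changes turn any other segment into e), so the proto-segment is *e.
Continuing position by position gives *ronebel; check it forward:
Fevikan: *ronebel > lonebel > lonibil  (by unconditioned shift, vowel merger)
Palenan: start from *ronebel.
  rule 1 (pre-nasal raising): ronebel → runebel
  rule 2: no change — runebel
  rule 3 (unconditioned shift): runebel → runevel
  ⇒ Palenan runevel
No other proto-form is consistent with every reflex, so the reconstruction is *ronebel.

*ronebel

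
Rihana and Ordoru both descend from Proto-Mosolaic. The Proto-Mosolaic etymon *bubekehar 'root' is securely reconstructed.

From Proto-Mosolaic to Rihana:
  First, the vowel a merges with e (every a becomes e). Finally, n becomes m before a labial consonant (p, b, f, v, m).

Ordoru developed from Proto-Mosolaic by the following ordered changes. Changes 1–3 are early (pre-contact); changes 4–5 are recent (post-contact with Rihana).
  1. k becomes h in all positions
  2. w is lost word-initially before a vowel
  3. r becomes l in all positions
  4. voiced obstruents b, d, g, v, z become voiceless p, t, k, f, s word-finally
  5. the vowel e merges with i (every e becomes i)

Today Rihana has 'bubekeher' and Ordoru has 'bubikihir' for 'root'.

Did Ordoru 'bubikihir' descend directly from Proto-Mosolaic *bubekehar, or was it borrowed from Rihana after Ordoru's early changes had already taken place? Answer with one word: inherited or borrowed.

borrowed

If inherited, *bubekehar would pass through all of Ordoru's changes:
Ordoru: *bubekehar
  bubekehar → bubehehar   [unconditioned shift]
  bubehehar (rule 2 does not apply)
  bubehehar → bubehehal   [unconditioned shift]
  bubehehal (rule 4 does not apply)
  bubehehal → bubihihal   [vowel merger]
  giving Ordoru bubihihal.
If borrowed from Rihana 'bubekeher' after the early changes, it would undergo only the recent ones:
  rule 4 (final devoicing): no change (bubekeher)
  rule 5 (vowel merger): bubekeher → bubikihir
  ⇒ as a loan: bubikihir
Ordoru 'bubikihir' matches the loan outcome 'bubikihir', not the inherited 'bubihihal' — it skipped the early Ordoru changes, so it was borrowed from Rihana.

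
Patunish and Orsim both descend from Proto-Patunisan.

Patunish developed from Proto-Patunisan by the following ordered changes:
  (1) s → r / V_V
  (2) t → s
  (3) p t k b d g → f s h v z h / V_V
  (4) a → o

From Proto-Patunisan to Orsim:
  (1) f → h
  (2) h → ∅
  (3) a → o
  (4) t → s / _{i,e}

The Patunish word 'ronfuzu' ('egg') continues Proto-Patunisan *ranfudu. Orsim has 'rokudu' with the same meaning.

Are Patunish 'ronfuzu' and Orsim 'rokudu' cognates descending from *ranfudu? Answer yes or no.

no

Derive the expected Orsim reflex of *ranfudu:
Orsim: start from *ranfudu.
  rule 1 (unconditioned shift): ranfudu → ranhudu
  rule 2 (h-loss): ranhudu → ranudu
  rule 3 (vowel merger): ranudu → ronudu
  rule 4: no change — ronudu
  ⇒ Orsim ronudu
The regular Orsim reflex would be 'ronudu', but the attested form is 'rokudu'. The correspondence is irregular, so they are not cognates (the Orsim form has a different source).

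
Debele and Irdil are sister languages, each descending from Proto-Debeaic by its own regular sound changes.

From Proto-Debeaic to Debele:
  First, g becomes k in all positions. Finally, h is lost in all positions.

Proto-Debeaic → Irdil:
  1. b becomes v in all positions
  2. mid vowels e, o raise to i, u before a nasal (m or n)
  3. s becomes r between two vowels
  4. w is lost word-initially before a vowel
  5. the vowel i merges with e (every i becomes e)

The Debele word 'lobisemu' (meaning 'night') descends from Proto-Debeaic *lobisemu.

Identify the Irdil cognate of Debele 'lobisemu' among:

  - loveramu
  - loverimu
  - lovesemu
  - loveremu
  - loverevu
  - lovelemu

loveremu

Irdil: *lobisemu
  lobisemu → lovisemu   [unconditioned shift]
  lovisemu → lovisimu   [pre-nasal raising]
  lovisimu → lovirimu   [rhotacism]
  lovirimu (rule 4 does not apply)
  lovirimu → loveremu   [vowel merger]
  giving Irdil loveremu.
Only 'loveremu' matches the regular Irdil development of *lobisemu.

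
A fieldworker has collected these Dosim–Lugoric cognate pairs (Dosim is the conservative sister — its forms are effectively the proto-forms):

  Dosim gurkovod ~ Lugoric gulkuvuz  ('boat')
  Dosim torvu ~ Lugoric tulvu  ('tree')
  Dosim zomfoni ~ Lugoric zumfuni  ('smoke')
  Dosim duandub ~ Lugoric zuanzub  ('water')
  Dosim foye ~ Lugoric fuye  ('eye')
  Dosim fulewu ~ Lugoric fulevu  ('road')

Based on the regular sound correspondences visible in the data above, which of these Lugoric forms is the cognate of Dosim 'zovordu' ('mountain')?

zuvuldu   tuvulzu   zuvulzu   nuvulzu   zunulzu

zuvulzu

gurkovod ~ gulkuvuz — Dosim o corresponds to Lugoric u after a consonant, before a labial obstruent.
torvu ~ tulvu — Dosim o corresponds to Lugoric u after a consonant, before r.
gurkovod ~ gulkuvuz — Dosim r corresponds to Lugoric l after a vowel, before a consonant other than r, m, n, p, b, f, v.
duandub ~ zuanzub — Dosim d corresponds to Lugoric z after a consonant, before a back vowel.
Applying these to Dosim 'zovordu':
  zovordu → zuvordu   (o→u after a consonant, before a labial obstruent)
  zuvordu → zuvurdu   (o→u after a consonant, before r)
  zuvurdu → zuvuldu   (r→l after a vowel, before a consonant other than r, m, n, p, b, f, v)
  zuvuldu → zuvulzu   (d→z after a consonant, before a back vowel)
So the Lugoric cognate is 'zuvulzu'.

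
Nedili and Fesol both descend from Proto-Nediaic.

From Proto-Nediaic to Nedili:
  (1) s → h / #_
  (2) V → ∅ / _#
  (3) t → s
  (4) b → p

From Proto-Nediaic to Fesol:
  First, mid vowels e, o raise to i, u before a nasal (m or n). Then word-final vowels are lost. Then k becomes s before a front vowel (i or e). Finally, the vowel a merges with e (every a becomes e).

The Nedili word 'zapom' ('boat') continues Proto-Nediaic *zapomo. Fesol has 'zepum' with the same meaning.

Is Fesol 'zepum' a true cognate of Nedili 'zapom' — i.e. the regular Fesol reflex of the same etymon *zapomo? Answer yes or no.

yes

Derive the expected Fesol reflex of *zapomo:
Fesol: start from *zapomo.
  rule 1 (pre-nasal raising): zapomo → zapumo
  rule 2 (apocope): zapumo → zapum
  rule 3: no change — zapum
  rule 4 (vowel merger): zapum → zepum
  ⇒ Fesol zepum
Fesol 'zepum' matches the regular reflex exactly, so the pair is cognate.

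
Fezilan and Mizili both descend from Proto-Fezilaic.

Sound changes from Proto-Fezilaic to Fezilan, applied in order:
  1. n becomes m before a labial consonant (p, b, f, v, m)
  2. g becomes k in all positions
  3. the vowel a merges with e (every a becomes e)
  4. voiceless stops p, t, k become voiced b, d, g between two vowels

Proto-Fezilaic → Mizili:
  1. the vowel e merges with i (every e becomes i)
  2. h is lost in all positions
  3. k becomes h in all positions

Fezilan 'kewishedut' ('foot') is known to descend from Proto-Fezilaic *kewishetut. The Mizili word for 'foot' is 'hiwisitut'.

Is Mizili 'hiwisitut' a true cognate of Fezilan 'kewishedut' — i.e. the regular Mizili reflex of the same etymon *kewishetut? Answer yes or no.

yes

Derive the expected Mizili reflex of *kewishetut:
Mizili: *kewishetut > kiwishitut > kiwisitut > hiwisitut  (by vowel merger, h-loss, unconditioned shift)
Mizili 'hiwisitut' matches the regular reflex exactly, so the pair is cognate.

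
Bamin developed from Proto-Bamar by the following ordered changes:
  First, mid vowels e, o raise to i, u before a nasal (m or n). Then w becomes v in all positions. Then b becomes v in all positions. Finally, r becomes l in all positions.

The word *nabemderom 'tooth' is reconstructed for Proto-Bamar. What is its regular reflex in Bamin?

navimdelum

Bamin: start from *nabemderom.
  rule 1 (pre-nasal raising): nabemderom → nabimderum
  rule 2: no change — nabimderum
  rule 3 (unconditioned shift): nabimderum → navimderum
  rule 4 (unconditioned shift): navimderum → navimdelum
  ⇒ Bamin navimdelum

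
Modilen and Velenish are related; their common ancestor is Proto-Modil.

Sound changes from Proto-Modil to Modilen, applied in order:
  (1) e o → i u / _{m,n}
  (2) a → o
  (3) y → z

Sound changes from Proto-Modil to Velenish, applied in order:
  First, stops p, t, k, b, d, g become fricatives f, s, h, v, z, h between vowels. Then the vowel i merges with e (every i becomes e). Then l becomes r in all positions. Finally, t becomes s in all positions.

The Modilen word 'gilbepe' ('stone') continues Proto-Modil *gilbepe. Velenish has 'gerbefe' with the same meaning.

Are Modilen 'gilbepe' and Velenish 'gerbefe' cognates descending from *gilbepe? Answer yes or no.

yes

Derive the expected Velenish reflex of *gilbepe:
Velenish: *gilbepe
  gilbepe → gilbefe   [intervocalic lenition]
  gilbefe → gelbefe   [vowel merger]
  gelbefe → gerbefe   [unconditioned shift]
  gerbefe (rule 4 does not apply)
  giving Velenish gerbefe.
Velenish 'gerbefe' matches the regular reflex exactly, so the pair is cognate.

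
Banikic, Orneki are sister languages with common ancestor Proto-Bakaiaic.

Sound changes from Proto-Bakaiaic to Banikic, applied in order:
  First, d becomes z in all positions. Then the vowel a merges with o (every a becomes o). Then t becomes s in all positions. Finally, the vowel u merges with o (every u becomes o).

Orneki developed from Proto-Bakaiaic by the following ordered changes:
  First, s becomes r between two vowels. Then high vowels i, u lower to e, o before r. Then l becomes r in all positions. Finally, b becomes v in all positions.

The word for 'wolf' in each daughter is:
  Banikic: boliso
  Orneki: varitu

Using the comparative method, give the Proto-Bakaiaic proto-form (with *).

Position 3: Banikic has l, Orneki has r. Banikic preserves l here (none of its changes turn any other segment into l), so the proto-segment is *l.
Position 2: Banikic has o, Orneki has a. Orneki preserves a here (none of its changes turn any other segment into a), so the proto-segment is *a.
Position 6: Banikic has o, Orneki has u. Orneki preserves u here (none of its changes turn any other segment into u), so the proto-segment is *u.
This points to *balitu. Verify forward in each daughter:
Banikic: *balitu > bolitu > bolisu > boliso  (by vowel merger, unconditioned shift, vowel merger)
Orneki: start from *balitu.
  rule 1: no change — balitu
  rule 2: no change — balitu
  rule 3 (unconditioned shift): balitu → baritu
  rule 4 (unconditioned shift): baritu → varitu
  ⇒ Orneki varitu
Only *balitu yields all of Banikic boliso, Orneki varitu.

*balitu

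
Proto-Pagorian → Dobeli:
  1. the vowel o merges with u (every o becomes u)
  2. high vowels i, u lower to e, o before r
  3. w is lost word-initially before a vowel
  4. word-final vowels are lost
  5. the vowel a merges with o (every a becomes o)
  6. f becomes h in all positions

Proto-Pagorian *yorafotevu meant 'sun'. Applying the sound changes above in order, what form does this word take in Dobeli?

Dobeli: start from *yorafotevu.
  rule 1 (vowel merger): yorafotevu → yurafutevu
  rule 2 (pre-rhotic lowering): yurafutevu → yorafutevu
  rule 3: no change — yorafutevu
  rule 4 (apocope): yorafutevu → yorafutev
  rule 5 (vowel merger): yorafutev → yorofutev
  rule 6 (unconditioned shift): yorofutev → yorohutev
  ⇒ Dobeli yorohutev

yorohutev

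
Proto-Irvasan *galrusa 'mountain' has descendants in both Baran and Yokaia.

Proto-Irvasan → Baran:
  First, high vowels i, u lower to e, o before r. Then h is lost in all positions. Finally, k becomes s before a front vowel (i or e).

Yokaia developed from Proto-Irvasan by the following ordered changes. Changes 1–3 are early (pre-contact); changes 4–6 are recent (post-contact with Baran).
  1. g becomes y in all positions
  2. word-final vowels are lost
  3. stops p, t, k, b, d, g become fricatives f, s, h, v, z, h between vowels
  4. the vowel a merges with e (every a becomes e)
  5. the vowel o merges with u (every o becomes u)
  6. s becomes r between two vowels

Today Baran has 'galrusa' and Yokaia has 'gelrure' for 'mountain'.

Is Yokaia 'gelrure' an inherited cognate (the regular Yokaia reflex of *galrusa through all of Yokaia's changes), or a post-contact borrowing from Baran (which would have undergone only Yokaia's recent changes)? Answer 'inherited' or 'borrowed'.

borrowed

If inherited, *galrusa would pass through all of Yokaia's changes:
Yokaia: *galrusa > yalrusa > yalrus > yelrus  (by unconditioned shift, apocope, vowel merger)
If borrowed from Baran 'galrusa' after the early changes, it would undergo only the recent ones:
  rule 4 (vowel merger): galrusa → gelruse
  rule 5 (vowel merger): no change (gelruse)
  rule 6 (rhotacism): gelruse → gelrure
  ⇒ as a loan: gelrure
Yokaia 'gelrure' matches the loan outcome 'gelrure', not the inherited 'yelrus' — it skipped the early Yokaia changes, so it was borrowed from Baran.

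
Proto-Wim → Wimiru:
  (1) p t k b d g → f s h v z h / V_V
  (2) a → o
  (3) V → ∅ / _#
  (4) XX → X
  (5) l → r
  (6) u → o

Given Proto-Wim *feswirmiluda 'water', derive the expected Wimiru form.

feswirmiroz

Wimiru: *feswirmiluda
  feswirmiluda → feswirmiluza   [intervocalic lenition]
  feswirmiluza → feswirmiluzo   [vowel merger]
  feswirmiluzo → feswirmiluz   [apocope]
  feswirmiluz (rule 4 does not apply)
  feswirmiluz → feswirmiruz   [unconditioned shift]
  feswirmiruz → feswirmiroz   [vowel merger]
  giving Wimiru feswirmiroz.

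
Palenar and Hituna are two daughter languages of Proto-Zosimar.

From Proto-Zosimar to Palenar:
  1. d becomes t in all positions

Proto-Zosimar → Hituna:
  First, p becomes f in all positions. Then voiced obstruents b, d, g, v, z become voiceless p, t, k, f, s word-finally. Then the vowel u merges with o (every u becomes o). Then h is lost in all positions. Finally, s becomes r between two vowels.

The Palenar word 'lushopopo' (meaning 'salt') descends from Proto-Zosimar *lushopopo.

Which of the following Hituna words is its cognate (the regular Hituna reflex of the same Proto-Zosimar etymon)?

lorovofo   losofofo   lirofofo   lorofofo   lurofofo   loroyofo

lorofofo

Hituna: *lushopopo
  lushopopo → lushofofo   [unconditioned shift]
  lushofofo (rule 2 does not apply)
  lushofofo → loshofofo   [vowel merger]
  loshofofo → losofofo   [h-loss]
  losofofo → lorofofo   [rhotacism]
  giving Hituna lorofofo.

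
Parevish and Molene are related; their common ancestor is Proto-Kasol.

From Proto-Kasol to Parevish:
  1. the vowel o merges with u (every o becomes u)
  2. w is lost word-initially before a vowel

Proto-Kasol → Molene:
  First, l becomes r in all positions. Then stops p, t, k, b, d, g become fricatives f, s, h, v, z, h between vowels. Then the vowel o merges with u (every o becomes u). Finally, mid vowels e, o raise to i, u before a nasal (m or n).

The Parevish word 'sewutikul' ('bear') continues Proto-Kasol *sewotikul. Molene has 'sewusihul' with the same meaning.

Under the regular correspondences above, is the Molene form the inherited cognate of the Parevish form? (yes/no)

no

Derive the expected Molene reflex of *sewotikul:
Molene: start from *sewotikul.
  rule 1 (unconditioned shift): sewotikul → sewotikur
  rule 2 (intervocalic lenition): sewotikur → sewosihur
  rule 3 (vowel merger): sewosihur → sewusihur
  rule 4: no change — sewusihur
  ⇒ Molene sewusihur
The regular Molene reflex would be 'sewusihur', but the attested form is 'sewusihul'. The correspondence is irregular, so they are not cognates (the Molene form has a different source).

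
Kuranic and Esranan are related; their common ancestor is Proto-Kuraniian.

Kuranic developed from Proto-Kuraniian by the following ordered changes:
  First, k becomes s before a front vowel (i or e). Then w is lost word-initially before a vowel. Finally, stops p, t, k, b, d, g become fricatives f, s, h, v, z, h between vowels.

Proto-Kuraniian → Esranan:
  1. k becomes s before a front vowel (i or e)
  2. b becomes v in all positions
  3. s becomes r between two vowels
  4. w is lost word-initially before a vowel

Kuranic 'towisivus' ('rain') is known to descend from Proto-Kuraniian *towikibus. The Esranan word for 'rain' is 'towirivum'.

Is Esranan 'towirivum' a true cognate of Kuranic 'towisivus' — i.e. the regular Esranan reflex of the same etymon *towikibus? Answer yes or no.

Derive the expected Esranan reflex of *towikibus:
Esranan: start from *towikibus.
  rule 1 (palatalisation): towikibus → towisibus
  rule 2 (unconditioned shift): towisibus → towisivus
  rule 3 (rhotacism): towisivus → towirivus
  rule 4: no change — towirivus
  ⇒ Esranan towirivus
The regular Esranan reflex would be 'towirivus', but the attested form is 'towirivum'. The correspondence is irregular, so they are not cognates (the Esranan form has a different source).

no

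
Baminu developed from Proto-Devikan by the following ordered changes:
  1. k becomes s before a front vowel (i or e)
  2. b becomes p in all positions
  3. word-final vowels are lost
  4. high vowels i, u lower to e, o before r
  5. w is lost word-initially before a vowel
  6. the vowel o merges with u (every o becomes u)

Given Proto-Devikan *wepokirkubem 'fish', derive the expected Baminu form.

epuserkupem

Baminu: *wepokirkubem
  wepokirkubem → weposirkubem   [palatalisation]
  weposirkubem → weposirkupem   [unconditioned shift]
  weposirkupem (rule 3 does not apply)
  weposirkupem → weposerkupem   [pre-rhotic lowering]
  weposerkupem → eposerkupem   [glide loss]
  eposerkupem → epuserkupem   [vowel merger]
  giving Baminu epuserkupem.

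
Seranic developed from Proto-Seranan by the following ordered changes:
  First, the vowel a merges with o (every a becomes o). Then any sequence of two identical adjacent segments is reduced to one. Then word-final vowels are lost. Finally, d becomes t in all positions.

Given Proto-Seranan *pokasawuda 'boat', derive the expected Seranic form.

Seranic: start from *pokasawuda.
  rule 1 (vowel merger): pokasawuda → pokosowudo
  rule 2: no change — pokosowudo
  rule 3 (apocope): pokosowudo → pokosowud
  rule 4 (unconditioned shift): pokosowud → pokosowut
  ⇒ Seranic pokosowut

pokosowut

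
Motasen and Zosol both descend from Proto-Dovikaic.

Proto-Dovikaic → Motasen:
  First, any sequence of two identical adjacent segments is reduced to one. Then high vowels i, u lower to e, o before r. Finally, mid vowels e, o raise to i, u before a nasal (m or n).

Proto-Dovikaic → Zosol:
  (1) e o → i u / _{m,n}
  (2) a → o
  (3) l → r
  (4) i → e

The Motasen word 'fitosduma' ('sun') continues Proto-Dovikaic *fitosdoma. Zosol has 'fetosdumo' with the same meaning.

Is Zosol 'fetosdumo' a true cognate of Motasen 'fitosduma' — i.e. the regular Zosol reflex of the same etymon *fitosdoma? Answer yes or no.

yes

Derive the expected Zosol reflex of *fitosdoma:
Zosol: start from *fitosdoma.
  rule 1 (pre-nasal raising): fitosdoma → fitosduma
  rule 2 (vowel merger): fitosduma → fitosdumo
  rule 3: no change — fitosdumo
  rule 4 (vowel merger): fitosdumo → fetosdumo
  ⇒ Zosol fetosdumo
Zosol 'fetosdumo' matches the regular reflex exactly, so the pair is cognate.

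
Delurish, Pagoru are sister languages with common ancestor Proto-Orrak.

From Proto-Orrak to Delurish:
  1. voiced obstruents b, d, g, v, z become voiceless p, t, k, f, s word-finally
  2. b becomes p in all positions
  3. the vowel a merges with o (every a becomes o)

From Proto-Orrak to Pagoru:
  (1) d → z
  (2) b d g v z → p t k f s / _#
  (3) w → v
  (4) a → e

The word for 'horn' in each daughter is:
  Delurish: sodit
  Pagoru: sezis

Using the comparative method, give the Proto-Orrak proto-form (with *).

*sadid

Position 5: Delurish has t, Pagoru has s. Taking the neighbouring segments as reconstructed: Delurish t could go back to *t or *d; Pagoru s could go back to *d or *s or *z — the one source consistent with every daughter is *d.
Position 2: Delurish has o, Pagoru has e. Taking the neighbouring segments as reconstructed: Delurish o could go back to *a or *o; Pagoru e could go back to *a or *e — the one source consistent with every daughter is *a.
Position 3: Delurish has d, Pagoru has z. Delurish preserves d here (none of its changes turn any other segment into d), so the proto-segment is *d.
The remaining positions agree across the daughters. Check the candidate against every language:
Delurish: start from *sadid.
  rule 1 (final devoicing): sadid → sadit
  rule 2: no change — sadit
  rule 3 (vowel merger): sadit → sodit
  ⇒ Delurish sodit
Pagoru: start from *sadid.
  rule 1 (unconditioned shift): sadid → saziz
  rule 2 (final devoicing): saziz → sazis
  rule 3: no change — sazis
  rule 4 (vowel merger): sazis → sezis
  ⇒ Pagoru sezis
No other proto-form is consistent with every reflex, so the reconstruction is *sadid.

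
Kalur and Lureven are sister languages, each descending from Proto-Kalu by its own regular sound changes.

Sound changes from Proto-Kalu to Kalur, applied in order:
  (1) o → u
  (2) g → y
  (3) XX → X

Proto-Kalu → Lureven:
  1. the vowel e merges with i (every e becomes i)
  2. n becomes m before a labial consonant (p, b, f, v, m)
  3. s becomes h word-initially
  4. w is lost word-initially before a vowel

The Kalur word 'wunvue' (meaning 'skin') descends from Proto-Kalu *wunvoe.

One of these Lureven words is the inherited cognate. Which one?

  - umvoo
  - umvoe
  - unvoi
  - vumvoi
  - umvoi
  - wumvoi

umvoi

Lureven: *wunvoe
  wunvoe → wunvoi   [vowel merger]
  wunvoi → wumvoi   [nasal place assimilation]
  wumvoi (rule 3 does not apply)
  wumvoi → umvoi   [glide loss]
  giving Lureven umvoi.
Only 'umvoi' matches the regular Lureven development of *wunvoe.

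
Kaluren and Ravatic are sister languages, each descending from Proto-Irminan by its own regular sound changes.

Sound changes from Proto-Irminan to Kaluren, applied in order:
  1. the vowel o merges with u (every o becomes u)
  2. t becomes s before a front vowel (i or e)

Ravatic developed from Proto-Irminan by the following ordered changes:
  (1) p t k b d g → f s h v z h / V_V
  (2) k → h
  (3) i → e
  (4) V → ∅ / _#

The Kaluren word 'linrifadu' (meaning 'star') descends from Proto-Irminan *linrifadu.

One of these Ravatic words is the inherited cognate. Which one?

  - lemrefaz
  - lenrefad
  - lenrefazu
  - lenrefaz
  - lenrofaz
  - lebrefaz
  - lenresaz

Ravatic: *linrifadu
  linrifadu → linrifazu   [intervocalic lenition]
  linrifazu (rule 2 does not apply)
  linrifazu → lenrefazu   [vowel merger]
  lenrefazu → lenrefaz   [apocope]
  giving Ravatic lenrefaz.
Only 'lenrefaz' matches the regular Ravatic development of *linrifadu.

lenrefaz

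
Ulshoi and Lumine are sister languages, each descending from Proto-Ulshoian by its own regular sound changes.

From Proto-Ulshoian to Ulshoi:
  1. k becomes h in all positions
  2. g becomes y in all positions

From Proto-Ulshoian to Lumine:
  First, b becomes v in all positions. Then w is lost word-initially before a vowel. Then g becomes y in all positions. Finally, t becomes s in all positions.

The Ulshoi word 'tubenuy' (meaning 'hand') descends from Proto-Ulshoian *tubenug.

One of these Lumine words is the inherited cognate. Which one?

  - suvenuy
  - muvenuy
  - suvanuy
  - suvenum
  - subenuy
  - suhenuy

Lumine: start from *tubenug.
  rule 1 (unconditioned shift): tubenug → tuvenug
  rule 2: no change — tuvenug
  rule 3 (unconditioned shift): tuvenug → tuvenuy
  rule 4 (unconditioned shift): tuvenuy → suvenuy
  ⇒ Lumine suvenuy
Among the options, 'suvenuy' alone shows every Lumine change applied in order.

suvenuy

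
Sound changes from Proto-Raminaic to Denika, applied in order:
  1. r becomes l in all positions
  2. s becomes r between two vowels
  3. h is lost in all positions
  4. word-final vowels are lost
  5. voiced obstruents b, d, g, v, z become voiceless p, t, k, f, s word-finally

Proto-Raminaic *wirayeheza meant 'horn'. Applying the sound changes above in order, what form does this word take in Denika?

Denika: start from *wirayeheza.
  rule 1 (unconditioned shift): wirayeheza → wilayeheza
  rule 2: no change — wilayeheza
  rule 3 (h-loss): wilayeheza → wilayeeza
  rule 4 (apocope): wilayeeza → wilayeez
  rule 5 (final devoicing): wilayeez → wilayees
  ⇒ Denika wilayees

wilayees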